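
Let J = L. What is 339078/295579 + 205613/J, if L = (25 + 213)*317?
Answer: 5079821395/1311779602 ≈ 3.8725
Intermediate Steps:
L = 75446 (L = 238*317 = 75446)
J = 75446
339078/295579 + 205613/J = 339078/295579 + 205613/75446 = 5079821395/1311779602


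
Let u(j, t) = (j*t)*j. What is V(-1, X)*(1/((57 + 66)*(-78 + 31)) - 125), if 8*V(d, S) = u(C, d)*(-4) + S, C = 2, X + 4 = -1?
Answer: -3974443/23124 ≈ -171.88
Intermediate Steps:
X = -5 (X = -4 - 1 = -5)
u(j, t) = t*j**2
V(d, S) = -2*d + S/8 (V(d, S) = ((d*2**2)*(-4) + S)/8 = ((d*4)*(-4) + S)/8 = ((4*d)*(-4) + S)/8 = (-16*d + S)/8 = (S - 16*d)/8 = -2*d + S/8)
V(-1, X)*(1/((57 + 66)*(-78 + 31)) - 125) = (-2*(-1) + (1/8)*(-5))*(1/((57 + 66)*(-78 + 31)) - 125) = (2 - 5/8)*(1/(123*(-47)) - 125) = 11*(1/(-5781) - 125)/8 = 11*(-1/5781 - 125)/8 = (11/8)*(-722626/5781) = -3974443/23124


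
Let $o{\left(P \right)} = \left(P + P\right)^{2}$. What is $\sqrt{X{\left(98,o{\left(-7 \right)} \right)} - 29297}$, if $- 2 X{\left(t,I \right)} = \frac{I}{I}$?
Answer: $\frac{i \sqrt{117190}}{2} \approx 171.17 i$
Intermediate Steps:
$o{\left(P \right)} = 4 P^{2}$ ($o{\left(P \right)} = \left(2 P\right)^{2} = 4 P^{2}$)
$X{\left(t,I \right)} = - \frac{1}{2}$ ($X{\left(t,I \right)} = - \frac{I \frac{1}{I}}{2} = \left(- \frac{1}{2}\right) 1 = - \frac{1}{2}$)
$\sqrt{X{\left(98,o{\left(-7 \right)} \right)} - 29297} = \sqrt{- \frac{1}{2} - 29297} = \sqrt{- \frac{58595}{2}} = \frac{i \sqrt{117190}}{2}$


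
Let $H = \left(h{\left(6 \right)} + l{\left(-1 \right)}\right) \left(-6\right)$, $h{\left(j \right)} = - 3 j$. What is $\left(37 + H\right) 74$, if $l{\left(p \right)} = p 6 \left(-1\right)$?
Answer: $8066$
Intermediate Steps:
$l{\left(p \right)} = - 6 p$ ($l{\left(p \right)} = 6 p \left(-1\right) = - 6 p$)
$H = 72$ ($H = \left(\left(-3\right) 6 - -6\right) \left(-6\right) = \left(-18 + 6\right) \left(-6\right) = \left(-12\right) \left(-6\right) = 72$)
$\left(37 + H\right) 74 = \left(37 + 72\right) 74 = 109 \cdot 74 = 8066$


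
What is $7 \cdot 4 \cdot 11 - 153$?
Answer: $155$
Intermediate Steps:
$7 \cdot 4 \cdot 11 - 153 = 28 \cdot 11 - 153 = 308 - 153 = 155$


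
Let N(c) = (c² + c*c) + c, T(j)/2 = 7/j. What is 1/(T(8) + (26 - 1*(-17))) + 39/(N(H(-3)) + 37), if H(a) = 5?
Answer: 7349/16468 ≈ 0.44626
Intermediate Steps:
T(j) = 14/j (T(j) = 2*(7/j) = 14/j)
N(c) = c + 2*c² (N(c) = (c² + c²) + c = 2*c² + c = c + 2*c²)
1/(T(8) + (26 - 1*(-17))) + 39/(N(H(-3)) + 37) = 1/(14/8 + (26 - 1*(-17))) + 39/(5*(1 + 2*5) + 37) = 1/(14*(⅛) + (26 + 17)) + 39/(5*(1 + 10) + 37) = 1/(7/4 + 43) + 39/(5*11 + 37) = 1/(179/4) + 39/(55 + 37) = 4/179 + 39/92 = 7349/16468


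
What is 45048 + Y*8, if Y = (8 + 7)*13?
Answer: 46608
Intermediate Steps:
Y = 195 (Y = 15*13 = 195)
45048 + Y*8 = 45048 + 195*8 = 45048 + 1560 = 46608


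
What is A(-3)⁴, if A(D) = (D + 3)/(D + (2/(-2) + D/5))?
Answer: 0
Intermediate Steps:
A(D) = (3 + D)/(-1 + 6*D/5) (A(D) = (3 + D)/(D + (2*(-½) + D*(⅕))) = (3 + D)/(D + (-1 + D/5)) = (3 + D)/(-1 + 6*D/5))
A(-3)⁴ = (5*(3 - 3)/(-5 + 6*(-3)))⁴ = (5*0/(-5 - 18))⁴ = (5*0/(-23))⁴ = (5*(-1/23)*0)⁴ = 0⁴ = 0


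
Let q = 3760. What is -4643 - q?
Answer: -8403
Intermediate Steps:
-4643 - q = -4643 - 1*3760 = -4643 - 3760 = -8403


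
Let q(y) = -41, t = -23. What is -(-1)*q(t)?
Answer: -41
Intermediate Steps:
-(-1)*q(t) = -(-1)*(-41) = -1*41 = -41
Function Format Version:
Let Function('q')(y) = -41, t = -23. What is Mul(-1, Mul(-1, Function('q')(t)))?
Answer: -41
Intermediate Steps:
Mul(-1, Mul(-1, Function('q')(t))) = Mul(-1, Mul(-1, -41)) = Mul(-1, 41) = -41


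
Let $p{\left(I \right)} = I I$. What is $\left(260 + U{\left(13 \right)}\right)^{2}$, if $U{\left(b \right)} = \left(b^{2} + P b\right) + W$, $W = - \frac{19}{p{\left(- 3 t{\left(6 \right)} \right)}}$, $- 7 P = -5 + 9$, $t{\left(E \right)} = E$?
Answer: $\frac{913918792081}{5143824} \approx 1.7767 \cdot 10^{5}$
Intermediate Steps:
$P = - \frac{4}{7}$ ($P = - \frac{-5 + 9}{7} = \left(- \frac{1}{7}\right) 4 = - \frac{4}{7} \approx -0.57143$)
$p{\left(I \right)} = I^{2}$
$W = - \frac{19}{324}$ ($W = - \frac{19}{\left(\left(-3\right) 6\right)^{2}} = - \frac{19}{\left(-18\right)^{2}} = - \frac{19}{324} \approx -0.058642$)
$U{\left(b \right)} = - \frac{19}{324} + b^{2} - \frac{4 b}{7}$ ($U{\left(b \right)} = \left(b^{2} - \frac{4 b}{7}\right) - \frac{19}{324} = - \frac{19}{324} + b^{2} - \frac{4 b}{7}$)
$\left(260 + U{\left(13 \right)}\right)^{2} = \left(260 - \left(\frac{16981}{2268} - 169\right)\right)^{2} = \left(260 - - \frac{366311}{2268}\right)^{2} = \left(260 + \frac{366311}{2268}\right)^{2} = \left(\frac{955991}{2268}\right)^{2} = \frac{913918792081}{5143824}$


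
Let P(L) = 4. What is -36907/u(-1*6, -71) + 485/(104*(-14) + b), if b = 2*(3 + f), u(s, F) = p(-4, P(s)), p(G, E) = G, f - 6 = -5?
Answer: 13359849/1448 ≈ 9226.4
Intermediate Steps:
f = 1 (f = 6 - 5 = 1)
u(s, F) = -4
b = 8 (b = 2*(3 + 1) = 2*4 = 8)
-36907/u(-1*6, -71) + 485/(104*(-14) + b) = -36907/(-4) + 485/(104*(-14) + 8) = -36907*(-¼) + 485/(-1456 + 8) = 36907/4 + 485/(-1448) = 36907/4 + 485*(-1/1448) = 36907/4 - 485/1448 = 13359849/1448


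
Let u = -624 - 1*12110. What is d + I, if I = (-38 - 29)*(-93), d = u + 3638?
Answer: -2865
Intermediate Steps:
u = -12734 (u = -624 - 12110 = -12734)
d = -9096 (d = -12734 + 3638 = -9096)
I = 6231 (I = -67*(-93) = 6231)
d + I = -9096 + 6231 = -2865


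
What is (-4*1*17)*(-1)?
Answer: 68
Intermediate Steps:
(-4*1*17)*(-1) = -4*17*(-1) = -68*(-1) = 68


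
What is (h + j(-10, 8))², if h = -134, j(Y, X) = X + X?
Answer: 13924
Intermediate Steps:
j(Y, X) = 2*X
(h + j(-10, 8))² = (-134 + 2*8)² = (-134 + 16)² = (-118)² = 13924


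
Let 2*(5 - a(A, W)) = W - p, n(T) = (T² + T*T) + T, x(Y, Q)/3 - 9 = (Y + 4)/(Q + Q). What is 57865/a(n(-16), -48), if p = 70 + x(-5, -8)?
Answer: 1851680/2483 ≈ 745.74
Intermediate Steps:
x(Y, Q) = 27 + 3*(4 + Y)/(2*Q) (x(Y, Q) = 27 + 3*((Y + 4)/(Q + Q)) = 27 + 3*((4 + Y)/((2*Q))) = 27 + 3*((4 + Y)*(1/(2*Q))) = 27 + 3*((4 + Y)/(2*Q)) = 27 + 3*(4 + Y)/(2*Q))
n(T) = T + 2*T² (n(T) = (T² + T²) + T = 2*T² + T = T + 2*T²)
p = 1555/16 (p = 70 + (3/2)*(4 - 5 + 18*(-8))/(-8) = 70 + (3/2)*(-⅛)*(4 - 5 - 144) = 70 + (3/2)*(-⅛)*(-145) = 70 + 435/16 = 1555/16 ≈ 97.188)
a(A, W) = 1715/32 - W/2 (a(A, W) = 5 - (W - 1*1555/16)/2 = 5 - (W - 1555/16)/2 = 5 - (-1555/16 + W)/2 = 5 + (1555/32 - W/2) = 1715/32 - W/2)
57865/a(n(-16), -48) = 57865/(1715/32 - ½*(-48)) = 57865/(1715/32 + 24) = 57865/(2483/32) = 57865*(32/2483) = 1851680/2483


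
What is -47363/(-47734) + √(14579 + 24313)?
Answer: 47363/47734 + 2*√9723 ≈ 198.20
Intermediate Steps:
-47363/(-47734) + √(14579 + 24313) = -47363*(-1/47734) + √38892 = 47363/47734 + 2*√9723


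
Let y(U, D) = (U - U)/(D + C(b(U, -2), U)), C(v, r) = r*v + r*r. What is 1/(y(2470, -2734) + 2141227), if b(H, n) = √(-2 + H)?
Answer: 1/2141227 ≈ 4.6702e-7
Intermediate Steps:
C(v, r) = r² + r*v (C(v, r) = r*v + r² = r² + r*v)
y(U, D) = 0 (y(U, D) = (U - U)/(D + U*(U + √(-2 + U))) = 0/(D + U*(U + √(-2 + U))) = 0)
1/(y(2470, -2734) + 2141227) = 1/(0 + 2141227) = 1/2141227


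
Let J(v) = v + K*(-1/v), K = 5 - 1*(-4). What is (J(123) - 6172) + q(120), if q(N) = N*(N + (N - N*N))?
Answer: -69915212/41 ≈ -1.7052e+6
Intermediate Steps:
K = 9 (K = 5 + 4 = 9)
q(N) = N*(-N² + 2*N) (q(N) = N*(N + (N - N²)) = N*(-N² + 2*N))
J(v) = v - 9/v (J(v) = v + 9*(-1/v) = v - 9/v)
(J(123) - 6172) + q(120) = ((123 - 9/123) - 6172) + 120²*(2 - 1*120) = ((123 - 9*1/123) - 6172) + 14400*(2 - 120) = ((123 - 3/41) - 6172) + 14400*(-118) = (5040/41 - 6172) - 1699200 = -248012/41 - 1699200 = -69915212/41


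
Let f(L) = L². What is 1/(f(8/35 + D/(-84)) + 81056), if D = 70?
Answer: 44100/3574585729 ≈ 1.2337e-5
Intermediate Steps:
1/(f(8/35 + D/(-84)) + 81056) = 1/((8/35 + 70/(-84))² + 81056) = 1/((8*(1/35) + 70*(-1/84))² + 81056) = 1/((8/35 - ⅚)² + 81056) = 1/((-127/210)² + 81056) = 1/(16129/44100 + 81056) = 1/(3574585729/44100) = 44100/3574585729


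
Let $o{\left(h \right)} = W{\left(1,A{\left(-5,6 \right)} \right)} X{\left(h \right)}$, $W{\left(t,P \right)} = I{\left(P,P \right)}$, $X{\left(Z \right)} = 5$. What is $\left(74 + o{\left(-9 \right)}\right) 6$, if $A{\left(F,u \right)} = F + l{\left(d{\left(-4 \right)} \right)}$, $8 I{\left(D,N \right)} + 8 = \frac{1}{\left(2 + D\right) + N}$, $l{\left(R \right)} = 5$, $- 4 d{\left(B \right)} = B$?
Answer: $\frac{3327}{8} \approx 415.88$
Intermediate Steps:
$d{\left(B \right)} = - \frac{B}{4}$
$I{\left(D,N \right)} = -1 + \frac{1}{8 \left(2 + D + N\right)}$ ($I{\left(D,N \right)} = -1 + \frac{1}{8 \left(\left(2 + D\right) + N\right)} = -1 + \frac{1}{8 \left(2 + D + N\right)}$)
$A{\left(F,u \right)} = 5 + F$ ($A{\left(F,u \right)} = F + 5 = 5 + F$)
$W{\left(t,P \right)} = \frac{- \frac{15}{8} - 2 P}{2 + 2 P}$ ($W{\left(t,P \right)} = \frac{- \frac{15}{8} - P - P}{2 + P + P} = \frac{- \frac{15}{8} - 2 P}{2 + 2 P}$)
$o{\left(h \right)} = - \frac{75}{16}$ ($o{\left(h \right)} = \frac{- \frac{15}{16} - \left(5 - 5\right)}{1 + \left(5 - 5\right)} 5 = \frac{- \frac{15}{16} - 0}{1 + 0} \cdot 5 = \frac{- \frac{15}{16} + 0}{1} \cdot 5 = 1 \left(- \frac{15}{16}\right) 5 = \left(- \frac{15}{16}\right) 5 = - \frac{75}{16}$)
$\left(74 + o{\left(-9 \right)}\right) 6 = \left(74 - \frac{75}{16}\right) 6 = \frac{1109}{16} \cdot 6 = \frac{3327}{8}$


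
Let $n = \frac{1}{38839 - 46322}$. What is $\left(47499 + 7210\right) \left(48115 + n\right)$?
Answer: $\frac{19697676957696}{7483} \approx 2.6323 \cdot 10^{9}$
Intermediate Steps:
$n = - \frac{1}{7483}$ ($n = \frac{1}{-7483} = - \frac{1}{7483} \approx -0.00013364$)
$\left(47499 + 7210\right) \left(48115 + n\right) = \left(47499 + 7210\right) \left(48115 - \frac{1}{7483}\right) = 54709 \cdot \frac{360044544}{7483} = \frac{19697676957696}{7483}$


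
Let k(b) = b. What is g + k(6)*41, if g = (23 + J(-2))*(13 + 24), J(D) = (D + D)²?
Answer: 1689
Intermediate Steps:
J(D) = 4*D² (J(D) = (2*D)² = 4*D²)
g = 1443 (g = (23 + 4*(-2)²)*(13 + 24) = (23 + 4*4)*37 = (23 + 16)*37 = 39*37 = 1443)
g + k(6)*41 = 1443 + 6*41 = 1443 + 246 = 1689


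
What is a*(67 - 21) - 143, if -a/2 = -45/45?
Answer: -51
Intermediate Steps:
a = 2 (a = -(-90)/45 = -2*(-1) = 2)
a*(67 - 21) - 143 = 2*(67 - 21) - 143 = 2*46 - 143 = 92 - 143 = -51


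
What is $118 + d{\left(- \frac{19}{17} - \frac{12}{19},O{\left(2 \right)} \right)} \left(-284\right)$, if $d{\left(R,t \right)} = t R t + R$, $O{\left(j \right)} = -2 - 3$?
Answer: $\frac{4210074}{323} \approx 13034.0$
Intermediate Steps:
$O{\left(j \right)} = -5$
$d{\left(R,t \right)} = R + R t^{2}$ ($d{\left(R,t \right)} = R t t + R = R t^{2} + R = R + R t^{2}$)
$118 + d{\left(- \frac{19}{17} - \frac{12}{19},O{\left(2 \right)} \right)} \left(-284\right) = 118 + \left(- \frac{19}{17} - \frac{12}{19}\right) \left(1 + \left(-5\right)^{2}\right) \left(-284\right) = 118 + \left(\left(-19\right) \frac{1}{17} - \frac{12}{19}\right) \left(1 + 25\right) \left(-284\right) = 118 + \left(- \frac{19}{17} - \frac{12}{19}\right) 26 \left(-284\right) = 118 + \left(- \frac{565}{323}\right) 26 \left(-284\right) = 118 - - \frac{4171960}{323} = 118 + \frac{4171960}{323} = \frac{4210074}{323}$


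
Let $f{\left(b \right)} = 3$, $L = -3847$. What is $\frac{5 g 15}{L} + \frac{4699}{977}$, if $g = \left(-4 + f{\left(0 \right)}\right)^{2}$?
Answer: $\frac{18003778}{3758519} \approx 4.7901$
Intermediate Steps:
$g = 1$ ($g = \left(-4 + 3\right)^{2} = \left(-1\right)^{2} = 1$)
$\frac{5 g 15}{L} + \frac{4699}{977} = \frac{5 \cdot 1 \cdot 15}{-3847} + \frac{4699}{977} = 5 \cdot 15 \left(- \frac{1}{3847}\right) + 4699 \cdot \frac{1}{977} = 75 \left(- \frac{1}{3847}\right) + \frac{4699}{977} = - \frac{75}{3847} + \frac{4699}{977} = \frac{18003778}{3758519}$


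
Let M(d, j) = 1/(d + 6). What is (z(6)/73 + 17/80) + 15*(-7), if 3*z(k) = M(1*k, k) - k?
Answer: -5509051/52560 ≈ -104.81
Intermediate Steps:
M(d, j) = 1/(6 + d)
z(k) = -k/3 + 1/(3*(6 + k)) (z(k) = (1/(6 + 1*k) - k)/3 = (1/(6 + k) - k)/3 = -k/3 + 1/(3*(6 + k)))
(z(6)/73 + 17/80) + 15*(-7) = (((1 - 1*6*(6 + 6))/(3*(6 + 6)))/73 + 17/80) + 15*(-7) = (((1/3)*(1 - 1*6*12)/12)*(1/73) + 17*(1/80)) - 105 = (((1/3)*(1/12)*(1 - 72))*(1/73) + 17/80) - 105 = (((1/3)*(1/12)*(-71))*(1/73) + 17/80) - 105 = (-71/36*1/73 + 17/80) - 105 = (-71/2628 + 17/80) - 105 = 9749/52560 - 105 = -5509051/52560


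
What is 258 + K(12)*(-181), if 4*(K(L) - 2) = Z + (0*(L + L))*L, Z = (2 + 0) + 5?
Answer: -1683/4 ≈ -420.75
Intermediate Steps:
Z = 7 (Z = 2 + 5 = 7)
K(L) = 15/4 (K(L) = 2 + (7 + (0*(L + L))*L)/4 = 2 + (7 + (0*(2*L))*L)/4 = 2 + (7 + 0*L)/4 = 2 + (7 + 0)/4 = 2 + (¼)*7 = 2 + 7/4 = 15/4)
258 + K(12)*(-181) = 258 + (15/4)*(-181) = 258 - 2715/4 = -1683/4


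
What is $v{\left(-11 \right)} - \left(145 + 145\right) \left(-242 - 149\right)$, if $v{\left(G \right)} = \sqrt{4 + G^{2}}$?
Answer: $113390 + 5 \sqrt{5} \approx 1.134 \cdot 10^{5}$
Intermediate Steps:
$v{\left(-11 \right)} - \left(145 + 145\right) \left(-242 - 149\right) = \sqrt{4 + \left(-11\right)^{2}} - \left(145 + 145\right) \left(-242 - 149\right) = \sqrt{4 + 121} - 290 \left(-391\right) = \sqrt{125} - -113390 = 5 \sqrt{5} + 113390 = 113390 + 5 \sqrt{5}$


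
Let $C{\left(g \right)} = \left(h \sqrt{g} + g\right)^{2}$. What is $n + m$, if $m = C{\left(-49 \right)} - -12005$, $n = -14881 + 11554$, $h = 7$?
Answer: $8678 - 4802 i \approx 8678.0 - 4802.0 i$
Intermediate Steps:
$n = -3327$
$C{\left(g \right)} = \left(g + 7 \sqrt{g}\right)^{2}$ ($C{\left(g \right)} = \left(7 \sqrt{g} + g\right)^{2} = \left(g + 7 \sqrt{g}\right)^{2}$)
$m = 12005 + \left(-49 + 49 i\right)^{2}$ ($m = \left(-49 + 7 \sqrt{-49}\right)^{2} - -12005 = \left(-49 + 7 \cdot 7 i\right)^{2} + 12005 = \left(-49 + 49 i\right)^{2} + 12005 = 12005 + \left(-49 + 49 i\right)^{2} \approx 12005.0 - 4802.0 i$)
$n + m = -3327 + \left(12005 - 4802 i\right) = 8678 - 4802 i$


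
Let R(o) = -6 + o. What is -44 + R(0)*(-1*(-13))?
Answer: -122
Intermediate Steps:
-44 + R(0)*(-1*(-13)) = -44 + (-6 + 0)*(-1*(-13)) = -44 - 6*13 = -44 - 78 = -122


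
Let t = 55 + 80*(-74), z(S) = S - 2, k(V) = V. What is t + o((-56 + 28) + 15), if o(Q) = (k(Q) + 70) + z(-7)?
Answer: -5817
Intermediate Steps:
z(S) = -2 + S
t = -5865 (t = 55 - 5920 = -5865)
o(Q) = 61 + Q (o(Q) = (Q + 70) + (-2 - 7) = (70 + Q) - 9 = 61 + Q)
t + o((-56 + 28) + 15) = -5865 + (61 + ((-56 + 28) + 15)) = -5865 + (61 + (-28 + 15)) = -5865 + (61 - 13) = -5865 + 48 = -5817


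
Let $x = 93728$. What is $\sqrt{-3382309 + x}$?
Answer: $i \sqrt{3288581} \approx 1813.4 i$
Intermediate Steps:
$\sqrt{-3382309 + x} = \sqrt{-3382309 + 93728} = \sqrt{-3288581} = i \sqrt{3288581}$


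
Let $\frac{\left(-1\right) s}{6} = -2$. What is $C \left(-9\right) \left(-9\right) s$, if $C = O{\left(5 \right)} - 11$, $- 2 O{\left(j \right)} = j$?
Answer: $-13122$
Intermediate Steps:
$s = 12$ ($s = \left(-6\right) \left(-2\right) = 12$)
$O{\left(j \right)} = - \frac{j}{2}$
$C = - \frac{27}{2}$ ($C = \left(- \frac{1}{2}\right) 5 - 11 = - \frac{5}{2} - 11 = - \frac{27}{2} \approx -13.5$)
$C \left(-9\right) \left(-9\right) s = - \frac{27 \left(-9\right) \left(-9\right) 12}{2} = - \frac{27 \cdot 81 \cdot 12}{2} = \left(- \frac{27}{2}\right) 972 = -13122$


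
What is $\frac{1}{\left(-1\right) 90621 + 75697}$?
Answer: $- \frac{1}{14924} \approx -6.7006 \cdot 10^{-5}$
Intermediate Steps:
$\frac{1}{\left(-1\right) 90621 + 75697} = \frac{1}{-90621 + 75697} = \frac{1}{-14924} = - \frac{1}{14924}$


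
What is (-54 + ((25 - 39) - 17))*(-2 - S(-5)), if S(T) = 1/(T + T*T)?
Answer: 697/4 ≈ 174.25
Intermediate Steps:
S(T) = 1/(T + T²)
(-54 + ((25 - 39) - 17))*(-2 - S(-5)) = (-54 + ((25 - 39) - 17))*(-2 - 1/((-5)*(1 - 5))) = (-54 + (-14 - 17))*(-2 - (-1)/(5*(-4))) = (-54 - 31)*(-2 - (-1)*(-1)/(5*4)) = -85*(-2 - 1*1/20) = -85*(-2 - 1/20) = -85*(-41/20) = 697/4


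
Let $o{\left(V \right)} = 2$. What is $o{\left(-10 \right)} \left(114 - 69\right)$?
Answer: $90$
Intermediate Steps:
$o{\left(-10 \right)} \left(114 - 69\right) = 2 \left(114 - 69\right) = 2 \cdot 45 = 90$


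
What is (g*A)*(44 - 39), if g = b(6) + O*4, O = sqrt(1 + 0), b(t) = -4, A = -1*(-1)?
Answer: 0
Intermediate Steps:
A = 1
O = 1 (O = sqrt(1) = 1)
g = 0 (g = -4 + 1*4 = -4 + 4 = 0)
(g*A)*(44 - 39) = (0*1)*(44 - 39) = 0*5 = 0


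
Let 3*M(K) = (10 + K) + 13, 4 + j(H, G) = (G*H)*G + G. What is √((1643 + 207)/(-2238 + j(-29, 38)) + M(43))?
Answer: √106663682/2204 ≈ 4.6859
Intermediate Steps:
j(H, G) = -4 + G + H*G² (j(H, G) = -4 + ((G*H)*G + G) = -4 + (H*G² + G) = -4 + (G + H*G²) = -4 + G + H*G²)
M(K) = 23/3 + K/3 (M(K) = ((10 + K) + 13)/3 = (23 + K)/3 = 23/3 + K/3)
√((1643 + 207)/(-2238 + j(-29, 38)) + M(43)) = √((1643 + 207)/(-2238 + (-4 + 38 - 29*38²)) + (23/3 + (⅓)*43)) = √(1850/(-2238 + (-4 + 38 - 29*1444)) + (23/3 + 43/3)) = √(1850/(-2238 + (-4 + 38 - 41876)) + 22) = √(1850/(-2238 - 41842) + 22) = √(1850/(-44080) + 22) = √(1850*(-1/44080) + 22) = √(-185/4408 + 22) = √(96791/4408) = √106663682/2204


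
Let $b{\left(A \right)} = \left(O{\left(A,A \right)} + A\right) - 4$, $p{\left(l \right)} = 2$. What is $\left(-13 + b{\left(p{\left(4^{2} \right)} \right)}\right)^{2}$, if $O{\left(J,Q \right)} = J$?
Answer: $169$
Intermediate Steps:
$b{\left(A \right)} = -4 + 2 A$ ($b{\left(A \right)} = \left(A + A\right) - 4 = 2 A - 4 = -4 + 2 A$)
$\left(-13 + b{\left(p{\left(4^{2} \right)} \right)}\right)^{2} = \left(-13 + \left(-4 + 2 \cdot 2\right)\right)^{2} = \left(-13 + \left(-4 + 4\right)\right)^{2} = \left(-13 + 0\right)^{2} = \left(-13\right)^{2} = 169$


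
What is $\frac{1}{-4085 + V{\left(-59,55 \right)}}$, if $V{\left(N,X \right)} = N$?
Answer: $- \frac{1}{4144} \approx -0.00024131$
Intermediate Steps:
$\frac{1}{-4085 + V{\left(-59,55 \right)}} = \frac{1}{-4085 - 59} = \frac{1}{-4144} = - \frac{1}{4144}$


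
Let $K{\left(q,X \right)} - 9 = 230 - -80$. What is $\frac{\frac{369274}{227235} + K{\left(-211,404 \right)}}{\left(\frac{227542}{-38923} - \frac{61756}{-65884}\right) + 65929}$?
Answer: $\frac{46708829327256187}{9603856248327703920} \approx 0.0048635$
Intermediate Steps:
$K{\left(q,X \right)} = 319$ ($K{\left(q,X \right)} = 9 + \left(230 - -80\right) = 9 + \left(230 + 80\right) = 9 + 310 = 319$)
$\frac{\frac{369274}{227235} + K{\left(-211,404 \right)}}{\left(\frac{227542}{-38923} - \frac{61756}{-65884}\right) + 65929} = \frac{\frac{369274}{227235} + 319}{\left(\frac{227542}{-38923} - \frac{61756}{-65884}\right) + 65929} = \frac{369274 \cdot \frac{1}{227235} + 319}{\left(227542 \left(- \frac{1}{38923}\right) - - \frac{15439}{16471}\right) + 65929} = \frac{\frac{369274}{227235} + 319}{\left(- \frac{227542}{38923} + \frac{15439}{16471}\right) + 65929} = \frac{72857239}{227235 \left(- \frac{3146912085}{641100733} + 65929\right)} = \frac{72857239}{227235 \cdot \frac{42263983313872}{641100733}} = \frac{72857239}{227235} \cdot \frac{641100733}{42263983313872} = \frac{46708829327256187}{9603856248327703920}$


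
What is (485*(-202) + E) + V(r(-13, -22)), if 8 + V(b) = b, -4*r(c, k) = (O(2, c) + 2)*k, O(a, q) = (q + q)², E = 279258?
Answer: 185009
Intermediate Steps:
O(a, q) = 4*q² (O(a, q) = (2*q)² = 4*q²)
r(c, k) = -k*(2 + 4*c²)/4 (r(c, k) = -(4*c² + 2)*k/4 = -(2 + 4*c²)*k/4 = -k*(2 + 4*c²)/4)
V(b) = -8 + b
(485*(-202) + E) + V(r(-13, -22)) = (485*(-202) + 279258) + (-8 - 1*(-22)*(½ + (-13)²)) = (-97970 + 279258) + (-8 - 1*(-22)*(½ + 169)) = 181288 + (-8 - 1*(-22)*339/2) = 181288 + (-8 + 3729) = 181288 + 3721 = 185009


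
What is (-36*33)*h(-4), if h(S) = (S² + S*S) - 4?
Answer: -33264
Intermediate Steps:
h(S) = -4 + 2*S² (h(S) = (S² + S²) - 4 = 2*S² - 4 = -4 + 2*S²)
(-36*33)*h(-4) = (-36*33)*(-4 + 2*(-4)²) = -1188*(-4 + 2*16) = -1188*(-4 + 32) = -1188*28 = -33264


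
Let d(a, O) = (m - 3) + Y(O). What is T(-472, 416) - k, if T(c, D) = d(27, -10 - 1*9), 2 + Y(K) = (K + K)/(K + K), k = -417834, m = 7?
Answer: 417837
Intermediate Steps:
Y(K) = -1 (Y(K) = -2 + (K + K)/(K + K) = -2 + (2*K)/((2*K)) = -2 + (2*K)*(1/(2*K)) = -2 + 1 = -1)
d(a, O) = 3 (d(a, O) = (7 - 3) - 1 = 4 - 1 = 3)
T(c, D) = 3
T(-472, 416) - k = 3 - 1*(-417834) = 3 + 417834 = 417837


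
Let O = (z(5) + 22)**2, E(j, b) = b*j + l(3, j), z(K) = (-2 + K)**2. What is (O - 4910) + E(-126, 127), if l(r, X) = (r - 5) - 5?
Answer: -19958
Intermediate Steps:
l(r, X) = -10 + r (l(r, X) = (-5 + r) - 5 = -10 + r)
E(j, b) = -7 + b*j (E(j, b) = b*j + (-10 + 3) = b*j - 7 = -7 + b*j)
O = 961 (O = ((-2 + 5)**2 + 22)**2 = (3**2 + 22)**2 = (9 + 22)**2 = 31**2 = 961)
(O - 4910) + E(-126, 127) = (961 - 4910) + (-7 + 127*(-126)) = -3949 + (-7 - 16002) = -3949 - 16009 = -19958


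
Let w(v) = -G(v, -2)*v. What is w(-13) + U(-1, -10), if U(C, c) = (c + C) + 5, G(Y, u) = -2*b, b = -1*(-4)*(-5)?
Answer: 514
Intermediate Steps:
b = -20 (b = 4*(-5) = -20)
G(Y, u) = 40 (G(Y, u) = -2*(-20) = 40)
U(C, c) = 5 + C + c (U(C, c) = (C + c) + 5 = 5 + C + c)
w(v) = -40*v
w(-13) + U(-1, -10) = -40*(-13) + (5 - 1 - 10) = 520 - 6 = 514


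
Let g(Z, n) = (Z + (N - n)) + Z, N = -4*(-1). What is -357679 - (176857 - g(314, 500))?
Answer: -534404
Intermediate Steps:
N = 4
g(Z, n) = 4 - n + 2*Z (g(Z, n) = (Z + (4 - n)) + Z = (4 + Z - n) + Z = 4 - n + 2*Z)
-357679 - (176857 - g(314, 500)) = -357679 - (176857 - (4 - 1*500 + 2*314)) = -357679 - (176857 - (4 - 500 + 628)) = -357679 - (176857 - 1*132) = -357679 - (176857 - 132) = -357679 - 1*176725 = -357679 - 176725 = -534404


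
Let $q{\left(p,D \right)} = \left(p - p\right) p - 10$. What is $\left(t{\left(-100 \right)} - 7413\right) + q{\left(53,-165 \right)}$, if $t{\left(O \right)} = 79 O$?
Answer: $-15323$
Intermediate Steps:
$q{\left(p,D \right)} = -10$ ($q{\left(p,D \right)} = 0 p - 10 = 0 - 10 = -10$)
$\left(t{\left(-100 \right)} - 7413\right) + q{\left(53,-165 \right)} = \left(79 \left(-100\right) - 7413\right) - 10 = \left(-7900 - 7413\right) - 10 = -15313 - 10 = -15323$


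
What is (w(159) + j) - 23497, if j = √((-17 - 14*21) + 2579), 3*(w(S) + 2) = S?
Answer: -23446 + 18*√7 ≈ -23398.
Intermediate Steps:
w(S) = -2 + S/3
j = 18*√7 (j = √((-17 - 294) + 2579) = √(-311 + 2579) = √2268 = 18*√7 ≈ 47.624)
(w(159) + j) - 23497 = ((-2 + (⅓)*159) + 18*√7) - 23497 = ((-2 + 53) + 18*√7) - 23497 = (51 + 18*√7) - 23497 = -23446 + 18*√7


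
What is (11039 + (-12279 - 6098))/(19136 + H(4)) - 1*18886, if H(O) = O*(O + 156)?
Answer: -62249479/3296 ≈ -18886.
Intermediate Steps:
H(O) = O*(156 + O)
(11039 + (-12279 - 6098))/(19136 + H(4)) - 1*18886 = (11039 + (-12279 - 6098))/(19136 + 4*(156 + 4)) - 1*18886 = (11039 - 18377)/(19136 + 4*160) - 18886 = -7338/(19136 + 640) - 18886 = -7338/19776 - 18886 = -7338*1/19776 - 18886 = -1223/3296 - 18886 = -62249479/3296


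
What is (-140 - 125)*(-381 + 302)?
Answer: 20935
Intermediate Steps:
(-140 - 125)*(-381 + 302) = -265*(-79) = 20935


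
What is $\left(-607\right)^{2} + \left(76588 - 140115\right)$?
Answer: $304922$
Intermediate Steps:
$\left(-607\right)^{2} + \left(76588 - 140115\right) = 368449 + \left(76588 - 140115\right) = 368449 - 63527 = 304922$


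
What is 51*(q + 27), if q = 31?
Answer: 2958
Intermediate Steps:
51*(q + 27) = 51*(31 + 27) = 51*58 = 2958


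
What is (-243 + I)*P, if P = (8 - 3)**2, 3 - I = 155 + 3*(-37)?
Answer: -7100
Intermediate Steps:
I = -41 (I = 3 - (155 + 3*(-37)) = 3 - (155 - 111) = 3 - 1*44 = 3 - 44 = -41)
P = 25 (P = 5**2 = 25)
(-243 + I)*P = (-243 - 41)*25 = -284*25 = -7100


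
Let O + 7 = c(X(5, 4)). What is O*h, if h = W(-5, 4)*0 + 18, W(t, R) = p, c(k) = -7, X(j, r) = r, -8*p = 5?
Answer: -252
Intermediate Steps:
p = -5/8 (p = -1/8*5 = -5/8 ≈ -0.62500)
W(t, R) = -5/8
O = -14 (O = -7 - 7 = -14)
h = 18 (h = -5/8*0 + 18 = 0 + 18 = 18)
O*h = -14*18 = -252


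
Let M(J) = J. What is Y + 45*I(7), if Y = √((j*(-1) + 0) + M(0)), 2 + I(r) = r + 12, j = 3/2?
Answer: 765 + I*√6/2 ≈ 765.0 + 1.2247*I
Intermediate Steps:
j = 3/2 (j = 3*(½) = 3/2 ≈ 1.5000)
I(r) = 10 + r (I(r) = -2 + (r + 12) = -2 + (12 + r) = 10 + r)
Y = I*√6/2 (Y = √(((3/2)*(-1) + 0) + 0) = √((-3/2 + 0) + 0) = √(-3/2 + 0) = √(-3/2) = I*√6/2 ≈ 1.2247*I)
Y + 45*I(7) = I*√6/2 + 45*(10 + 7) = I*√6/2 + 45*17 = I*√6/2 + 765 = 765 + I*√6/2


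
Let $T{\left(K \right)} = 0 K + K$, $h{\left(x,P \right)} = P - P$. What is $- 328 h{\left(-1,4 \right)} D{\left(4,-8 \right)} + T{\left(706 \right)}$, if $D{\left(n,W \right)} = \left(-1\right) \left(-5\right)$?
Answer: $706$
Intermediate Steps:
$h{\left(x,P \right)} = 0$
$T{\left(K \right)} = K$ ($T{\left(K \right)} = 0 + K = K$)
$D{\left(n,W \right)} = 5$
$- 328 h{\left(-1,4 \right)} D{\left(4,-8 \right)} + T{\left(706 \right)} = \left(-328\right) 0 \cdot 5 + 706 = 0 \cdot 5 + 706 = 0 + 706 = 706$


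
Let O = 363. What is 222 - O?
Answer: -141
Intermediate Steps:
222 - O = 222 - 1*363 = 222 - 363 = -141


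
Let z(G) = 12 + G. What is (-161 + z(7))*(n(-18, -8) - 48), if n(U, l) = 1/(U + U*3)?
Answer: 245447/36 ≈ 6818.0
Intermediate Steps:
n(U, l) = 1/(4*U) (n(U, l) = 1/(U + 3*U) = 1/(4*U))
(-161 + z(7))*(n(-18, -8) - 48) = (-161 + (12 + 7))*((1/4)/(-18) - 48) = (-161 + 19)*((1/4)*(-1/18) - 48) = -142*(-1/72 - 48) = -142*(-3457/72) = 245447/36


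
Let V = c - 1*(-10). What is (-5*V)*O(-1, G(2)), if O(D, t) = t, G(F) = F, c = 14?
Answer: -240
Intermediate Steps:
V = 24 (V = 14 - 1*(-10) = 14 + 10 = 24)
(-5*V)*O(-1, G(2)) = -5*24*2 = -120*2 = -240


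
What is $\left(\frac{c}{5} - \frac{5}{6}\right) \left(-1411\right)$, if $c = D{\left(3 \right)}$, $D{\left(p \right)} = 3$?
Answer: $\frac{9877}{30} \approx 329.23$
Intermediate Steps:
$c = 3$
$\left(\frac{c}{5} - \frac{5}{6}\right) \left(-1411\right) = \left(\frac{3}{5} - \frac{5}{6}\right) \left(-1411\right) = \left(- \frac{7}{30}\right) \left(-1411\right) = \frac{9877}{30}$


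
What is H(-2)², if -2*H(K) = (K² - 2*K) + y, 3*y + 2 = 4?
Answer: 169/9 ≈ 18.778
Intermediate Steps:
y = ⅔ (y = -⅔ + (⅓)*4 = -⅔ + 4/3 = ⅔ ≈ 0.66667)
H(K) = -⅓ + K - K²/2 (H(K) = -((K² - 2*K) + ⅔)/2 = -(⅔ + K² - 2*K)/2 = -⅓ + K - K²/2)
H(-2)² = (-⅓ - 2 - ½*(-2)²)² = (-⅓ - 2 - ½*4)² = (-⅓ - 2 - 2)² = (-13/3)² = 169/9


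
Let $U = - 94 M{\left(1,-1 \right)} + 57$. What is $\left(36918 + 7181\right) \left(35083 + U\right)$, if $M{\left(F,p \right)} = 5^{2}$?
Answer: $1446006210$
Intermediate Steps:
$M{\left(F,p \right)} = 25$
$U = -2293$ ($U = \left(-94\right) 25 + 57 = -2350 + 57 = -2293$)
$\left(36918 + 7181\right) \left(35083 + U\right) = \left(36918 + 7181\right) \left(35083 - 2293\right) = 44099 \cdot 32790 = 1446006210$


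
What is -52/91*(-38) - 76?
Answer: -380/7 ≈ -54.286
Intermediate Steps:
-52/91*(-38) - 76 = -52*1/91*(-38) - 76 = -4/7*(-38) - 76 = 152/7 - 76 = -380/7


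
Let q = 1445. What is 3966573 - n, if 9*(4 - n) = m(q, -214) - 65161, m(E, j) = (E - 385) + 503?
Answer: 35635523/9 ≈ 3.9595e+6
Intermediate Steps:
m(E, j) = 118 + E (m(E, j) = (-385 + E) + 503 = 118 + E)
n = 63634/9 (n = 4 - ((118 + 1445) - 65161)/9 = 4 - (1563 - 65161)/9 = 4 - ⅑*(-63598) = 4 + 63598/9 = 63634/9 ≈ 7070.4)
3966573 - n = 3966573 - 1*63634/9 = 3966573 - 63634/9 = 35635523/9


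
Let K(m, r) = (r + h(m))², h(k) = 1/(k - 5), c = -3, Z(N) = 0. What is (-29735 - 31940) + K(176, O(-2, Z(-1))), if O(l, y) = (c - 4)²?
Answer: -1733214275/29241 ≈ -59273.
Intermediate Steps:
h(k) = 1/(-5 + k)
O(l, y) = 49 (O(l, y) = (-3 - 4)² = (-7)² = 49)
K(m, r) = (r + 1/(-5 + m))²
(-29735 - 31940) + K(176, O(-2, Z(-1))) = (-29735 - 31940) + (49 + 1/(-5 + 176))² = -61675 + (49 + 1/171)² = -61675 + (8380/171)² = -61675 + 70224400/29241 = -1733214275/29241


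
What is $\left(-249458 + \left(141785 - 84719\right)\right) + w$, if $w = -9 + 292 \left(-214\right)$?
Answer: $-254889$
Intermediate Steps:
$w = -62497$ ($w = -9 - 62488 = -62497$)
$\left(-249458 + \left(141785 - 84719\right)\right) + w = \left(-249458 + \left(141785 - 84719\right)\right) - 62497 = \left(-249458 + 57066\right) - 62497 = -192392 - 62497 = -254889$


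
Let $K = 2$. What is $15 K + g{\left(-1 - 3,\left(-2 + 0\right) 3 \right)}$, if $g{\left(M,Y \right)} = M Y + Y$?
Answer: $48$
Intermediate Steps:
$g{\left(M,Y \right)} = Y + M Y$
$15 K + g{\left(-1 - 3,\left(-2 + 0\right) 3 \right)} = 15 \cdot 2 + \left(-2 + 0\right) 3 \left(1 - 4\right) = 30 + \left(-2\right) 3 \left(1 - 4\right) = 30 - -18 = 30 + 18 = 48$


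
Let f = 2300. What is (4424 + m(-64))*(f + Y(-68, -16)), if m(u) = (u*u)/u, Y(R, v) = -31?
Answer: 9892840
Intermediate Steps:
m(u) = u (m(u) = u²/u = u)
(4424 + m(-64))*(f + Y(-68, -16)) = (4424 - 64)*(2300 - 31) = 4360*2269 = 9892840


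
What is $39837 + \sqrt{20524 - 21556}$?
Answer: $39837 + 2 i \sqrt{258} \approx 39837.0 + 32.125 i$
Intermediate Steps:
$39837 + \sqrt{20524 - 21556} = 39837 + \sqrt{-1032} = 39837 + 2 i \sqrt{258}$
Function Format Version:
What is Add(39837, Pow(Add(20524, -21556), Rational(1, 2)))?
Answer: Add(39837, Mul(2, I, Pow(258, Rational(1, 2)))) ≈ Add(39837., Mul(32.125, I))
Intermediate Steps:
Add(39837, Pow(Add(20524, -21556), Rational(1, 2))) = Add(39837, Pow(-1032, Rational(1, 2))) = Add(39837, Mul(2, I, Pow(258, Rational(1, 2))))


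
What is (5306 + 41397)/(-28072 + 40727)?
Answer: 46703/12655 ≈ 3.6905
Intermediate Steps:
(5306 + 41397)/(-28072 + 40727) = 46703/12655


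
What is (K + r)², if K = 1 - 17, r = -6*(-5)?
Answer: 196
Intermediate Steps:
r = 30
K = -16
(K + r)² = (-16 + 30)² = 14² = 196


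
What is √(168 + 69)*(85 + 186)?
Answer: 271*√237 ≈ 4172.0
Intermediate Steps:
√(168 + 69)*(85 + 186) = √237*271 = 271*√237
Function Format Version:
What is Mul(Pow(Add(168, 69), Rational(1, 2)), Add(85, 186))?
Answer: Mul(271, Pow(237, Rational(1, 2))) ≈ 4172.0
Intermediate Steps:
Mul(Pow(Add(168, 69), Rational(1, 2)), Add(85, 186)) = Mul(Pow(237, Rational(1, 2)), 271) = Mul(271, Pow(237, Rational(1, 2)))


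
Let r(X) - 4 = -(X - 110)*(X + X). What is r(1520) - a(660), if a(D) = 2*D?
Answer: -4287716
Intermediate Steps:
r(X) = 4 - 2*X*(-110 + X) (r(X) = 4 - (X - 110)*(X + X) = 4 - (-110 + X)*2*X = 4 - 2*X*(-110 + X))
r(1520) - a(660) = (4 - 2*1520² + 220*1520) - 2*660 = (4 - 2*2310400 + 334400) - 1*1320 = (4 - 4620800 + 334400) - 1320 = -4286396 - 1320 = -4287716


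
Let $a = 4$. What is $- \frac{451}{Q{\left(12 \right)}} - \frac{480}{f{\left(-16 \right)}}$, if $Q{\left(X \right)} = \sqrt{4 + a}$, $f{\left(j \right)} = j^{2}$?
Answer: $- \frac{15}{8} - \frac{451 \sqrt{2}}{4} \approx -161.33$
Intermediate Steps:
$Q{\left(X \right)} = 2 \sqrt{2}$ ($Q{\left(X \right)} = \sqrt{4 + 4} = \sqrt{8} = 2 \sqrt{2}$)
$- \frac{451}{Q{\left(12 \right)}} - \frac{480}{f{\left(-16 \right)}} = - \frac{451}{2 \sqrt{2}} - \frac{480}{\left(-16\right)^{2}} = - 451 \frac{\sqrt{2}}{4} - \frac{480}{256} = - \frac{451 \sqrt{2}}{4} - \frac{15}{8} = - \frac{15}{8} - \frac{451 \sqrt{2}}{4}$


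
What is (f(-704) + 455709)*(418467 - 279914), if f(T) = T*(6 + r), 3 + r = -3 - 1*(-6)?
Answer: 62554601205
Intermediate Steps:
r = 0 (r = -3 + (-3 - 1*(-6)) = -3 + (-3 + 6) = -3 + 3 = 0)
f(T) = 6*T (f(T) = T*(6 + 0) = T*6 = 6*T)
(f(-704) + 455709)*(418467 - 279914) = (6*(-704) + 455709)*(418467 - 279914) = (-4224 + 455709)*138553 = 451485*138553 = 62554601205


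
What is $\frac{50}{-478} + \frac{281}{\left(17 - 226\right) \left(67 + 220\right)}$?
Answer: $- \frac{1566734}{14335937} \approx -0.10929$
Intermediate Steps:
$\frac{50}{-478} + \frac{281}{\left(17 - 226\right) \left(67 + 220\right)} = 50 \left(- \frac{1}{478}\right) + \frac{281}{\left(-209\right) 287} = - \frac{25}{239} + \frac{281}{-59983} = - \frac{25}{239} + 281 \left(- \frac{1}{59983}\right) = - \frac{25}{239} - \frac{281}{59983} = - \frac{1566734}{14335937}$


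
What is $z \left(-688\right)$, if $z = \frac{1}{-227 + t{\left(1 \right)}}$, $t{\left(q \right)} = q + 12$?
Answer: $\frac{344}{107} \approx 3.215$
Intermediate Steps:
$t{\left(q \right)} = 12 + q$
$z = - \frac{1}{214}$ ($z = \frac{1}{-227 + \left(12 + 1\right)} = \frac{1}{-227 + 13} = \frac{1}{-214} = - \frac{1}{214} \approx -0.0046729$)
$z \left(-688\right) = \left(- \frac{1}{214}\right) \left(-688\right) = \frac{344}{107}$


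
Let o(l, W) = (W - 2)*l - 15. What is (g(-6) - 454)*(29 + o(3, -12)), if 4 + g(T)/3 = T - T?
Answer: 13048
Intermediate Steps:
o(l, W) = -15 + l*(-2 + W) (o(l, W) = (-2 + W)*l - 15 = l*(-2 + W) - 15 = -15 + l*(-2 + W))
g(T) = -12 (g(T) = -12 + 3*(T - T) = -12 + 3*0 = -12 + 0 = -12)
(g(-6) - 454)*(29 + o(3, -12)) = (-12 - 454)*(29 + (-15 - 2*3 - 12*3)) = -466*(29 + (-15 - 6 - 36)) = -466*(29 - 57) = -466*(-28) = 13048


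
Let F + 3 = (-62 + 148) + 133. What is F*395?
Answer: 85320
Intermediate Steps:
F = 216 (F = -3 + ((-62 + 148) + 133) = -3 + (86 + 133) = -3 + 219 = 216)
F*395 = 216*395 = 85320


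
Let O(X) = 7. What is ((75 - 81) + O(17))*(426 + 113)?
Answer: 539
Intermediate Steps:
((75 - 81) + O(17))*(426 + 113) = ((75 - 81) + 7)*(426 + 113) = (-6 + 7)*539 = 1*539 = 539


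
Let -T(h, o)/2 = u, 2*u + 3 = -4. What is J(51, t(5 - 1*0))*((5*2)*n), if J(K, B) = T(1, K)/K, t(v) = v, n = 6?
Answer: 140/17 ≈ 8.2353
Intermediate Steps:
u = -7/2 (u = -3/2 + (½)*(-4) = -3/2 - 2 = -7/2 ≈ -3.5000)
T(h, o) = 7 (T(h, o) = -2*(-7/2) = 7)
J(K, B) = 7/K
J(51, t(5 - 1*0))*((5*2)*n) = (7/51)*((5*2)*6) = (7*(1/51))*(10*6) = (7/51)*60 = 140/17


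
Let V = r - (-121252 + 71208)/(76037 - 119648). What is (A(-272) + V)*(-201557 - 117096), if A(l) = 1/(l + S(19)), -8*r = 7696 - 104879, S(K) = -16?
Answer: -16204829051621735/4186656 ≈ -3.8706e+9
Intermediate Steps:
r = 97183/8 (r = -(7696 - 104879)/8 = -⅛*(-97183) = 97183/8 ≈ 12148.)
V = 4237847461/348888 (V = 97183/8 - (-121252 + 71208)/(76037 - 119648) = 97183/8 - (-50044)/(-43611) = 97183/8 - (-50044)*(-1)/43611 = 97183/8 - 1*50044/43611 = 97183/8 - 50044/43611 = 4237847461/348888 ≈ 12147.)
A(l) = 1/(-16 + l) (A(l) = 1/(l - 16) = 1/(-16 + l))
(A(-272) + V)*(-201557 - 117096) = (1/(-16 - 272) + 4237847461/348888)*(-201557 - 117096) = (1/(-288) + 4237847461/348888)*(-318653) = (-1/288 + 4237847461/348888)*(-318653) = (50854154995/4186656)*(-318653) = -16204829051621735/4186656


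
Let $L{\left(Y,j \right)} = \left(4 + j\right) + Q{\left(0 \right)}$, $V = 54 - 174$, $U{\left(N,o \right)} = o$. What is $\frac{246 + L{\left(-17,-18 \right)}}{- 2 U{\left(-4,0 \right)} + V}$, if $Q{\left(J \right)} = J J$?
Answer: $- \frac{29}{15} \approx -1.9333$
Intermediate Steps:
$Q{\left(J \right)} = J^{2}$
$V = -120$
$L{\left(Y,j \right)} = 4 + j$ ($L{\left(Y,j \right)} = \left(4 + j\right) + 0^{2} = \left(4 + j\right) + 0 = 4 + j$)
$\frac{246 + L{\left(-17,-18 \right)}}{- 2 U{\left(-4,0 \right)} + V} = \frac{246 + \left(4 - 18\right)}{\left(-2\right) 0 - 120} = \frac{246 - 14}{0 - 120} = \frac{232}{-120} = 232 \left(- \frac{1}{120}\right) = - \frac{29}{15}$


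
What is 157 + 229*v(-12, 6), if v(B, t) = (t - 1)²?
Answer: 5882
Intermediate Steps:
v(B, t) = (-1 + t)²
157 + 229*v(-12, 6) = 157 + 229*(-1 + 6)² = 157 + 229*5² = 157 + 229*25 = 157 + 5725 = 5882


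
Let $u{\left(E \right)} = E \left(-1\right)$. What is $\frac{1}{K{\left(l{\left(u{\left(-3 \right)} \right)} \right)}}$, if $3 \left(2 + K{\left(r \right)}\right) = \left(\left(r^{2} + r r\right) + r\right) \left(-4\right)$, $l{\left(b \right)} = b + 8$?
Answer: $- \frac{3}{1018} \approx -0.002947$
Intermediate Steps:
$u{\left(E \right)} = - E$
$l{\left(b \right)} = 8 + b$
$K{\left(r \right)} = -2 - \frac{8 r^{2}}{3} - \frac{4 r}{3}$ ($K{\left(r \right)} = -2 + \frac{\left(\left(r^{2} + r r\right) + r\right) \left(-4\right)}{3} = -2 + \frac{\left(\left(r^{2} + r^{2}\right) + r\right) \left(-4\right)}{3} = -2 + \frac{\left(2 r^{2} + r\right) \left(-4\right)}{3} = -2 + \frac{\left(r + 2 r^{2}\right) \left(-4\right)}{3} = -2 + \frac{- 8 r^{2} - 4 r}{3} = -2 - \left(\frac{4 r}{3} + \frac{8 r^{2}}{3}\right) = -2 - \frac{8 r^{2}}{3} - \frac{4 r}{3}$)
$\frac{1}{K{\left(l{\left(u{\left(-3 \right)} \right)} \right)}} = \frac{1}{-2 - \frac{8 \left(8 - -3\right)^{2}}{3} - \frac{4 \left(8 - -3\right)}{3}} = \frac{1}{-2 - \frac{8 \left(8 + 3\right)^{2}}{3} - \frac{4 \left(8 + 3\right)}{3}} = \frac{1}{-2 - \frac{8 \cdot 11^{2}}{3} - \frac{44}{3}} = \frac{1}{-2 - \frac{968}{3} - \frac{44}{3}} = \frac{1}{- \frac{1018}{3}} = - \frac{3}{1018}$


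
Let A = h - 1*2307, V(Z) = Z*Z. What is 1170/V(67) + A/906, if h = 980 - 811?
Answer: -4268731/2033517 ≈ -2.0992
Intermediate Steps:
h = 169
V(Z) = Z²
A = -2138 (A = 169 - 1*2307 = 169 - 2307 = -2138)
1170/V(67) + A/906 = 1170/(67²) - 2138/906 = 1170/4489 - 2138*1/906 = 1170*(1/4489) - 1069/453 = 1170/4489 - 1069/453 = -4268731/2033517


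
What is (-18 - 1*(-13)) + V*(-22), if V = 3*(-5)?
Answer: 325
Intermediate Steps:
V = -15
(-18 - 1*(-13)) + V*(-22) = (-18 - 1*(-13)) - 15*(-22) = (-18 + 13) + 330 = -5 + 330 = 325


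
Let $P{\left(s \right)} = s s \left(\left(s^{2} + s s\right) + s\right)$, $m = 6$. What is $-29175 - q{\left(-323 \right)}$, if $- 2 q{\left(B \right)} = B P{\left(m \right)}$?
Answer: $-482667$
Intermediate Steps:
$P{\left(s \right)} = s^{2} \left(s + 2 s^{2}\right)$ ($P{\left(s \right)} = s^{2} \left(\left(s^{2} + s^{2}\right) + s\right) = s^{2} \left(2 s^{2} + s\right) = s^{2} \left(s + 2 s^{2}\right)$)
$q{\left(B \right)} = - 1404 B$ ($q{\left(B \right)} = - \frac{B 6^{3} \left(1 + 2 \cdot 6\right)}{2} = - \frac{B 216 \left(1 + 12\right)}{2} = - \frac{B 216 \cdot 13}{2} = - \frac{B 2808}{2} = - \frac{2808 B}{2} = - 1404 B$)
$-29175 - q{\left(-323 \right)} = -29175 - \left(-1404\right) \left(-323\right) = -29175 - 453492 = -482667$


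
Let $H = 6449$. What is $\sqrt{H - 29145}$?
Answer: $2 i \sqrt{5674} \approx 150.65 i$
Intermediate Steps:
$\sqrt{H - 29145} = \sqrt{6449 - 29145} = \sqrt{-22696} = 2 i \sqrt{5674}$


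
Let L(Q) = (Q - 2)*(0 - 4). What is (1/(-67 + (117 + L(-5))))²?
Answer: 1/6084 ≈ 0.00016437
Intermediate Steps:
L(Q) = 8 - 4*Q (L(Q) = (-2 + Q)*(-4) = 8 - 4*Q)
(1/(-67 + (117 + L(-5))))² = (1/(-67 + (117 + (8 - 4*(-5)))))² = (1/(-67 + (117 + (8 + 20))))² = (1/(-67 + (117 + 28)))² = (1/(-67 + 145))² = (1/78)² = 1/6084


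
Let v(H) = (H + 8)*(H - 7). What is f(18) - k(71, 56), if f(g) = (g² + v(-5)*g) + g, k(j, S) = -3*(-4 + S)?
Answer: -150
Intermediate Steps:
v(H) = (-7 + H)*(8 + H) (v(H) = (8 + H)*(-7 + H) = (-7 + H)*(8 + H))
k(j, S) = 12 - 3*S
f(g) = g² - 35*g (f(g) = (g² + (-56 - 5 + (-5)²)*g) + g = (g² + (-56 - 5 + 25)*g) + g = (g² - 36*g) + g = g² - 35*g)
f(18) - k(71, 56) = 18*(-35 + 18) - (12 - 3*56) = 18*(-17) - (12 - 168) = -306 - 1*(-156) = -306 + 156 = -150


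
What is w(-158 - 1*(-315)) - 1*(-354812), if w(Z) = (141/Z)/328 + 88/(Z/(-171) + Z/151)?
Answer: 91543318801/257480 ≈ 3.5554e+5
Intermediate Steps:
w(Z) = 186325041/(1640*Z) (w(Z) = (141/Z)*(1/328) + 88/(Z*(-1/171) + Z*(1/151)) = 141/(328*Z) + 88/(-Z/171 + Z/151) = 141/(328*Z) + 88/((20*Z/25821)) = 141/(328*Z) + 88*(25821/(20*Z)) = 141/(328*Z) + 568062/(5*Z) = 186325041/(1640*Z))
w(-158 - 1*(-315)) - 1*(-354812) = 186325041/(1640*(-158 - 1*(-315))) - 1*(-354812) = 186325041/(1640*(-158 + 315)) + 354812 = (186325041/1640)/157 + 354812 = (186325041/1640)*(1/157) + 354812 = 186325041/257480 + 354812 = 91543318801/257480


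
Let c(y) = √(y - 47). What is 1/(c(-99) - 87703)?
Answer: -87703/7691816355 - I*√146/7691816355 ≈ -1.1402e-5 - 1.5709e-9*I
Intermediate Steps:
c(y) = √(-47 + y)
1/(c(-99) - 87703) = 1/(√(-47 - 99) - 87703) = 1/(√(-146) - 87703) = 1/(I*√146 - 87703) = 1/(-87703 + I*√146)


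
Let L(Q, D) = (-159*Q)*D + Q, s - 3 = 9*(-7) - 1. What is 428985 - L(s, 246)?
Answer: -1956908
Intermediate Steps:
s = -61 (s = 3 + (9*(-7) - 1) = 3 + (-63 - 1) = 3 - 64 = -61)
L(Q, D) = Q - 159*D*Q (L(Q, D) = -159*D*Q + Q = Q - 159*D*Q)
428985 - L(s, 246) = 428985 - (-61)*(1 - 159*246) = 428985 - (-61)*(1 - 39114) = 428985 - (-61)*(-39113) = 428985 - 1*2385893 = 428985 - 2385893 = -1956908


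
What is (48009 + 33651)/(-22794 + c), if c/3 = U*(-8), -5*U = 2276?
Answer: -68050/9891 ≈ -6.8800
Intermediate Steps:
U = -2276/5 (U = -⅕*2276 = -2276/5 ≈ -455.20)
c = 54624/5 (c = 3*(-2276/5*(-8)) = 3*(18208/5) = 54624/5 ≈ 10925.)
(48009 + 33651)/(-22794 + c) = (48009 + 33651)/(-22794 + 54624/5) = 81660/(-59346/5) = 81660*(-5/59346) = -68050/9891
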